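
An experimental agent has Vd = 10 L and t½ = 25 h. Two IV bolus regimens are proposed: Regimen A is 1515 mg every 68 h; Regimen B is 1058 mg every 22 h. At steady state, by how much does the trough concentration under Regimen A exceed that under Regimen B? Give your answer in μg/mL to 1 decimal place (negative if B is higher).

-98.8 μg/mL

Regimen A: f = (1/2)^(68/25) ≈ 0.1518; Cmin,ss = (1515/10)·f/(1−f) ≈ 27.114 μg/mL.
Regimen B: f = (1/2)^(22/25) ≈ 0.5434; Cmin,ss = (1058/10)·f/(1−f) ≈ 125.913 μg/mL.
Difference ≈ 27.114 − 125.913 ≈ -98.799 μg/mL.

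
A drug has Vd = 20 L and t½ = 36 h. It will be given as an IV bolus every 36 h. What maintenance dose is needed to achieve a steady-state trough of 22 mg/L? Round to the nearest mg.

440 mg

τ/t½ = 36/36 ≈ 1, so f = (1/2)^(36/36) ≈ 0.500000.
Cmin,ss = (D/Vd)·f/(1−f), so D = Cmin,ss·Vd·(1−f)/f.
D = 22 × 20 × (1−f)/f ≈ 22 × 20 × 1.00000 ≈ 440.00 mg.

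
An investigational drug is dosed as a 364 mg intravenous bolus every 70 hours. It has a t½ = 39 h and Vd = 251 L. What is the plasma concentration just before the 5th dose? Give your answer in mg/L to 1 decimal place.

f = (1/2)^(τ/t½) = (1/2)^(70/39) ≈ 0.2882.
C₀ = D/Vd = 364/251 ≈ 1.450 mg/L.
Before the 5th dose, 4 doses have been given. Superposition: Cmin = C₀·(f + f² + … + f^4).
≈ 1.450 × (0.2882 + 0.0831 + 0.0239 + 0.0069) ≈ 1.450 × 0.4021 ≈ 0.583 mg/L.

0.6 mg/L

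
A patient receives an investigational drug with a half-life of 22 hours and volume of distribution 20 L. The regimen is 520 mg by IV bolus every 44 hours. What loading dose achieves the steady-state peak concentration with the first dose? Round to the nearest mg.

f = (1/2)^(44/22) ≈ 0.250000; accumulation ratio R = 1/(1−f) ≈ 1.33333.
Loading dose to hit Cmax,ss on first dose: D_load = D_maint·R ≈ 520 × 1.33333 ≈ 693.33 mg.

693 mg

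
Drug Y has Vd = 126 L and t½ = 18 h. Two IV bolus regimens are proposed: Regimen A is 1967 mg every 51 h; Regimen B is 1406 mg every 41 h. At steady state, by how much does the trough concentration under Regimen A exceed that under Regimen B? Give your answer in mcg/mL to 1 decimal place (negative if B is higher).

-0.4 mcg/mL

Regimen A: f = (1/2)^(51/18) ≈ 0.1403; Cmin,ss = (1967/126)·f/(1−f) ≈ 2.548 mcg/mL.
Regimen B: f = (1/2)^(41/18) ≈ 0.2062; Cmin,ss = (1406/126)·f/(1−f) ≈ 2.899 mcg/mL.
Difference ≈ 2.548 − 2.899 ≈ -0.351 mcg/mL.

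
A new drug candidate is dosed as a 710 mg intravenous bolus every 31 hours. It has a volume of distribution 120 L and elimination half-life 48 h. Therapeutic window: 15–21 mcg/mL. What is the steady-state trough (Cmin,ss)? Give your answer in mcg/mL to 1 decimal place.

τ/t½ = 31/48 ≈ 0.64583, so fraction remaining f = (1/2)^(31/48) ≈ 0.6391.
At steady state, accumulation factor R = 1/(1 − e^(−kτ)) ≈ 2.7709.
Single-dose peak C₀ = D/Vd = 710/120 ≈ 5.917 mcg/mL.
Steady-state peak Cmax,ss = C₀·R ≈ 5.917 × 2.7709 ≈ 16.395 mcg/mL.
Steady-state trough Cmin,ss = Cmax,ss·f ≈ 16.395 × 0.6391 ≈ 10.478 mcg/mL.
Trough 10.5 mcg/mL vs MEC 15 mcg/mL: subtherapeutic.

10.5 mcg/mL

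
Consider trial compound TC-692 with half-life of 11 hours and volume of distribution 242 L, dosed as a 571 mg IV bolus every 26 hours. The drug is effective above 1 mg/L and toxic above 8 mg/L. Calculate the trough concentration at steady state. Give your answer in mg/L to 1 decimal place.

Over one 26-h interval, 26/11 ≈ 2.3636 half-lives elapse, leaving f ≈ 0.1943 of each dose.
Accumulation ratio R = 1/(1 − f) ≈ 1/0.8057 ≈ 1.2412.
Each bolus raises the concentration by D/Vd = 571/242 ≈ 2.360 mg/L.
Cmax,ss = C₀/(1 − f) ≈ 2.360/0.8057 ≈ 2.929 mg/L.
One interval later, Cmin,ss = Cmax,ss·e^(−kτ) ≈ 2.929 × 0.1943 ≈ 0.569 mg/L.
Trough 0.6 mg/L vs MEC 1 mg/L: subtherapeutic.

0.6 mg/L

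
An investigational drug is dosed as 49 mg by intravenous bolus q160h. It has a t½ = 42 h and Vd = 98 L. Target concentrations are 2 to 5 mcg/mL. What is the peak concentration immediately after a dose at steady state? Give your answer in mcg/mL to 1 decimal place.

0.5 mcg/mL

k = ln2/t½ = ln2/42 ≈ 0.016504 h⁻¹; fraction remaining f = e^(−kτ) = e^(−0.016504×160) ≈ 0.0713.
At steady state, accumulation factor R = 1/(1 − e^(−kτ)) ≈ 1.0768.
Each bolus raises the concentration by D/Vd = 49/98 ≈ 0.500 mcg/mL.
Steady-state peak Cmax,ss = C₀·R ≈ 0.500 × 1.0768 ≈ 0.538 mcg/mL.
Peak 0.5 mcg/mL vs MTC 5 mcg/mL: below toxic threshold.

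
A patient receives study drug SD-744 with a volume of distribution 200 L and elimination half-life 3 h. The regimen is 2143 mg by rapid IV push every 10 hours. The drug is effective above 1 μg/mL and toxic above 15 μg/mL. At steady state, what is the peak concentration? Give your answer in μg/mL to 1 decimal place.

Over one 10-h interval, 10/3 ≈ 3.3333 half-lives elapse, leaving f ≈ 0.0992 of each dose.
At steady state, accumulation factor R = 1/(1 − e^(−kτ)) ≈ 1.1101.
Single-dose peak C₀ = D/Vd = 2143/200 ≈ 10.715 μg/mL.
Steady-state peak Cmax,ss = C₀·R ≈ 10.715 × 1.1101 ≈ 11.895 μg/mL.
Peak 11.9 μg/mL vs MTC 15 μg/mL: below toxic threshold.

11.9 μg/mL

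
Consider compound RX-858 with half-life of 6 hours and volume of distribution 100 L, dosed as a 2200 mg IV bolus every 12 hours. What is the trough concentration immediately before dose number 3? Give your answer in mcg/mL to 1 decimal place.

6.9 mcg/mL

f = (1/2)^(τ/t½) = (1/2)^(12/6) ≈ 0.2500.
C₀ = D/Vd = 2200/100 ≈ 22.000 mcg/mL.
Before the 3rd dose, 2 doses have been given. Superposition: Cmin = C₀·(f + f²).
≈ 22.000 × (0.2500 + 0.0625) ≈ 22.000 × 0.3125 ≈ 6.875 mcg/mL.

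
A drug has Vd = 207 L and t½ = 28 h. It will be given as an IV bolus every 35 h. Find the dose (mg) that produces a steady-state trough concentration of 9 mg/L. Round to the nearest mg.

2568 mg

τ/t½ = 35/28 ≈ 1.25, so f = (1/2)^(35/28) ≈ 0.420448.
Cmin,ss = (D/Vd)·f/(1−f), so D = Cmin,ss·Vd·(1−f)/f.
D = 9 × 207 × (1−f)/f ≈ 9 × 207 × 1.37842 ≈ 2568.00 mg.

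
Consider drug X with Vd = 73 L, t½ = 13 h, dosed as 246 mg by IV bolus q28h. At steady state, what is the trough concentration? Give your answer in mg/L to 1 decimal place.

1.0 mg/L

Over one 28-h interval, 28/13 ≈ 2.1538 half-lives elapse, leaving f ≈ 0.2247 of each dose.
Each bolus raises the concentration by D/Vd = 246/73 ≈ 3.370 mg/L.
Steady-state trough Cmin,ss = C₀·f/(1−f) ≈ 3.370 × 0.2247/0.7753 ≈ 0.977 mg/L.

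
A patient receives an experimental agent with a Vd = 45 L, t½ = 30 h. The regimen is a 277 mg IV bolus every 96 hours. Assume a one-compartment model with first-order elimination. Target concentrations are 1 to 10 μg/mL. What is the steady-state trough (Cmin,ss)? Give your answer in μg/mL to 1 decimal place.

Over one 96-h interval, 96/30 ≈ 3.2 half-lives elapse, leaving f ≈ 0.1088 of each dose.
Accumulation ratio R = 1/(1 − f) ≈ 1/0.8912 ≈ 1.1221.
Each bolus raises the concentration by D/Vd = 277/45 ≈ 6.156 μg/mL.
Steady-state peak Cmax,ss = C₀·R ≈ 6.156 × 1.1221 ≈ 6.908 μg/mL.
Steady-state trough Cmin,ss = Cmax,ss·f ≈ 6.908 × 0.1088 ≈ 0.752 μg/mL.
Trough 0.8 μg/mL vs MEC 1 μg/mL: subtherapeutic.

0.8 μg/mL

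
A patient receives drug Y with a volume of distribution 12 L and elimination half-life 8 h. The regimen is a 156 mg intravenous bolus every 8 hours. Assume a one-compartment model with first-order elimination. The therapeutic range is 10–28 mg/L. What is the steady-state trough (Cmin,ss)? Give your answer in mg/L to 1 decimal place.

The dosing interval is 1 half-life, so f = 2^(−1) = 0.5.
At steady state, R = 1/(1 − 0.5) = 2/1.
Single-dose peak C₀ = D/Vd = 156/12 = 13 mg/L.
Steady-state peak Cmax,ss = C₀·R = 13 × 2/1 ≈ 26.000 mg/L.
Steady-state trough Cmin,ss = Cmax,ss·f ≈ 26.000 × 0.5 ≈ 13.000 mg/L.
Trough 13.0 mg/L vs MEC 10 mg/L: adequate.

13.0 mg/L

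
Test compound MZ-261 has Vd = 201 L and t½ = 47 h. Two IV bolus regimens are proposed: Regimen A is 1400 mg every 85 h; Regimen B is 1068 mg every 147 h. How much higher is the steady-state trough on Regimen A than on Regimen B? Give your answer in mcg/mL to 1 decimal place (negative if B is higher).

2.1 mcg/mL

Regimen A: f = (1/2)^(85/47) ≈ 0.2855; Cmin,ss = (1400/201)·f/(1−f) ≈ 2.783 mcg/mL.
Regimen B: f = (1/2)^(147/47) ≈ 0.1144; Cmin,ss = (1068/201)·f/(1−f) ≈ 0.686 mcg/mL.
Difference ≈ 2.783 − 0.686 ≈ 2.097 mcg/mL.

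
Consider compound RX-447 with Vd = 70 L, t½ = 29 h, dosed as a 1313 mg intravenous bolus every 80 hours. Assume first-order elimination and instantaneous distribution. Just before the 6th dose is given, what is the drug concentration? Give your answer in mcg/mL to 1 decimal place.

3.3 mcg/mL

f = (1/2)^(τ/t½) = (1/2)^(80/29) ≈ 0.1478.
C₀ = D/Vd = 1313/70 ≈ 18.757 mcg/mL.
Before the 6th dose, 5 doses have been given. Superposition: Cmin = C₀·(f + f² + … + f^5).
≈ 18.757 × (0.1478 + 0.0218 + 0.0032 + 0.0005 + 0.0001) ≈ 18.757 × 0.1734 ≈ 3.252 mcg/mL.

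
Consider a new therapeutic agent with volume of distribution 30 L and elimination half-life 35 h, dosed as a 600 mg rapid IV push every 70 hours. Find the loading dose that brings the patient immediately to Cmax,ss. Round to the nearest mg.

f = (1/2)^(70/35) ≈ 0.250000; accumulation ratio R = 1/(1−f) ≈ 1.33333.
Loading dose to hit Cmax,ss on first dose: D_load = D_maint·R ≈ 600 × 1.33333 ≈ 800.00 mg.

800 mg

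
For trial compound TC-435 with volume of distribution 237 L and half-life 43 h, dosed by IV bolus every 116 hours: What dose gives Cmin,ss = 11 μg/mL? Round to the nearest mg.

τ/t½ = 116/43 ≈ 2.6977, so f = (1/2)^(116/43) ≈ 0.154141.
Cmin,ss = (D/Vd)·f/(1−f), so D = Cmin,ss·Vd·(1−f)/f.
D = 11 × 237 × (1−f)/f ≈ 11 × 237 × 5.48757 ≈ 14306.09 mg.

14306 mg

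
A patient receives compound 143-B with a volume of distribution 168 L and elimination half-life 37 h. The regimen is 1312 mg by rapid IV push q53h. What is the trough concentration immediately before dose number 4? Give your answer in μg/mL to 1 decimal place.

4.4 μg/mL

f = (1/2)^(τ/t½) = (1/2)^(53/37) ≈ 0.3705.
C₀ = D/Vd = 1312/168 ≈ 7.810 μg/mL.
Before the 4th dose, 3 doses have been given. Superposition: Cmin = C₀·(f + f² + … + f^3).
≈ 7.810 × (0.3705 + 0.1373 + 0.0509) ≈ 7.810 × 0.5587 ≈ 4.363 μg/mL.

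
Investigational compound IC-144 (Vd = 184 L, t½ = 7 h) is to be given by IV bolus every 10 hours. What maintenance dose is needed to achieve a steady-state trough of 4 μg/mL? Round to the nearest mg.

1245 mg

τ/t½ = 10/7 ≈ 1.4286, so f = (1/2)^(10/7) ≈ 0.371499.
Cmin,ss = (D/Vd)·f/(1−f), so D = Cmin,ss·Vd·(1−f)/f.
D = 4 × 184 × (1−f)/f ≈ 4 × 184 × 1.69180 ≈ 1245.16 mg.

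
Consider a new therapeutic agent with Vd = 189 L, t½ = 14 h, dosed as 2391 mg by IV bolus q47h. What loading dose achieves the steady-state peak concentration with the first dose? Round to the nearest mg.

f = (1/2)^(47/14) ≈ 0.097589; accumulation ratio R = 1/(1−f) ≈ 1.10814.
Loading dose to hit Cmax,ss on first dose: D_load = D_maint·R ≈ 2391 × 1.10814 ≈ 2649.56 mg.

2650 mg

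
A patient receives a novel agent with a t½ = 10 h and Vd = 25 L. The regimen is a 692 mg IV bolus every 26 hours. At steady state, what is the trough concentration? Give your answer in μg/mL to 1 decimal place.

5.5 μg/mL

Over one 26-h interval, 26/10 ≈ 2.6 half-lives elapse, leaving f ≈ 0.1649 of each dose.
Each bolus raises the concentration by D/Vd = 692/25 ≈ 27.680 μg/mL.
Steady-state trough Cmin,ss = C₀·f/(1−f) ≈ 27.680 × 0.1649/0.8351 ≈ 5.466 μg/mL.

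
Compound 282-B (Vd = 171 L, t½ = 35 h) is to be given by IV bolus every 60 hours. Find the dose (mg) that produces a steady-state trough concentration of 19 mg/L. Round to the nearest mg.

7412 mg

τ/t½ = 60/35 ≈ 1.7143, so f = (1/2)^(60/35) ≈ 0.304753.
Cmin,ss = (D/Vd)·f/(1−f), so D = Cmin,ss·Vd·(1−f)/f.
D = 19 × 171 × (1−f)/f ≈ 19 × 171 × 2.28135 ≈ 7412.11 mg.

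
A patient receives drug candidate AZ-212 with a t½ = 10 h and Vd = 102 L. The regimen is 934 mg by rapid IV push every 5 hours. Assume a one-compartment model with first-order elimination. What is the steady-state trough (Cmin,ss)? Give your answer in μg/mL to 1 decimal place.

22.1 μg/mL

k = ln2/t½ = ln2/10 ≈ 0.069315 h⁻¹; fraction remaining f = e^(−kτ) = e^(−0.069315×5) ≈ 0.7071.
Accumulation ratio R = 1/(1 − f) ≈ 1/0.2929 ≈ 3.4141.
Each bolus raises the concentration by D/Vd = 934/102 ≈ 9.157 μg/mL.
Steady-state peak Cmax,ss = C₀·R ≈ 9.157 × 3.4141 ≈ 31.263 μg/mL.
One interval later, Cmin,ss = Cmax,ss·e^(−kτ) ≈ 31.263 × 0.7071 ≈ 22.106 μg/mL.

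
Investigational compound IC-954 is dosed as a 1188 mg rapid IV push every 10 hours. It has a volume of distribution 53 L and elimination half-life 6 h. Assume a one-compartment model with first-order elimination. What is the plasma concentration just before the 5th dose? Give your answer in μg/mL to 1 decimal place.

10.2 μg/mL

f = (1/2)^(τ/t½) = (1/2)^(10/6) ≈ 0.3150.
C₀ = D/Vd = 1188/53 ≈ 22.415 μg/mL.
Before the 5th dose, 4 doses have been given. Superposition: Cmin = C₀·(f + f² + … + f^4).
≈ 22.415 × (0.3150 + 0.0992 + 0.0313 + 0.0098) ≈ 22.415 × 0.4553 ≈ 10.206 μg/mL.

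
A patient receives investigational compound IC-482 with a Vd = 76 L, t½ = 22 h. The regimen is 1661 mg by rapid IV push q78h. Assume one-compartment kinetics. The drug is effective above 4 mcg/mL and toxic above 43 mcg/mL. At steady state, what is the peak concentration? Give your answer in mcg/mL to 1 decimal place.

23.9 mcg/mL

τ/t½ = 78/22 ≈ 3.5455, so fraction remaining f = (1/2)^(78/22) ≈ 0.0856.
At steady state, accumulation factor R = 1/(1 − e^(−kτ)) ≈ 1.0936.
Single-dose peak C₀ = D/Vd = 1661/76 ≈ 21.855 mcg/mL.
Steady-state peak Cmax,ss = C₀·R ≈ 21.855 × 1.0936 ≈ 23.901 mcg/mL.
Peak 23.9 mcg/mL vs MTC 43 mcg/mL: below toxic threshold.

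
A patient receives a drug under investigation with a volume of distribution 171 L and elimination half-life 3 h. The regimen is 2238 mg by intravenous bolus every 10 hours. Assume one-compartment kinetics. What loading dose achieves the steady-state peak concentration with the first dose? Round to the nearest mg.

2484 mg

f = (1/2)^(10/3) ≈ 0.099213; accumulation ratio R = 1/(1−f) ≈ 1.11014.
Loading dose to hit Cmax,ss on first dose: D_load = D_maint·R ≈ 2238 × 1.11014 ≈ 2484.49 mg.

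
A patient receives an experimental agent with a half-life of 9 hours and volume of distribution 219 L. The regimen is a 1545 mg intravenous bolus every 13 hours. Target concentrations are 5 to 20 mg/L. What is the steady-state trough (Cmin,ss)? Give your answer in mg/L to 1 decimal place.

4.1 mg/L

Over one 13-h interval, 13/9 ≈ 1.4444 half-lives elapse, leaving f ≈ 0.3674 of each dose.
Accumulation ratio R = 1/(1 − f) ≈ 1/0.6326 ≈ 1.5808.
Each bolus raises the concentration by D/Vd = 1545/219 ≈ 7.055 mg/L.
Cmax,ss = C₀/(1 − f) ≈ 7.055/0.6326 ≈ 11.152 mg/L.
Steady-state trough Cmin,ss = Cmax,ss·f ≈ 11.152 × 0.3674 ≈ 4.097 mg/L.
Trough 4.1 mg/L vs MEC 5 mg/L: subtherapeutic.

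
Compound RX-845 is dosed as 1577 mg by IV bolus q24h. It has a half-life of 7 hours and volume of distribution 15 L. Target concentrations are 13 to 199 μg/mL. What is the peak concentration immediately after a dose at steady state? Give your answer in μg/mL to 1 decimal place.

Over one 24-h interval, 24/7 ≈ 3.4286 half-lives elapse, leaving f ≈ 0.0929 of each dose.
Accumulation ratio R = 1/(1 − f) ≈ 1/0.9071 ≈ 1.1024.
Single-dose peak C₀ = D/Vd = 1577/15 ≈ 105.133 μg/mL.
Cmax,ss = C₀/(1 − f) ≈ 105.133/0.9071 ≈ 115.900 μg/mL.
Peak 115.9 μg/mL vs MTC 199 μg/mL: below toxic threshold.

115.9 μg/mL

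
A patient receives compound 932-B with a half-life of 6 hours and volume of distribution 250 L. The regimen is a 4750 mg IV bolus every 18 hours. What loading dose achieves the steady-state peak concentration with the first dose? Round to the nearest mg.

f = (1/2)^(18/6) ≈ 0.125000; accumulation ratio R = 1/(1−f) ≈ 1.14286.
Loading dose to hit Cmax,ss on first dose: D_load = D_maint·R ≈ 4750 × 1.14286 ≈ 5428.59 mg.

5429 mg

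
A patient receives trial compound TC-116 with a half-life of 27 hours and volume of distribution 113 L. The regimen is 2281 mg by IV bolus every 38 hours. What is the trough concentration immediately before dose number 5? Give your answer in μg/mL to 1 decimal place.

12.0 μg/mL

f = (1/2)^(τ/t½) = (1/2)^(38/27) ≈ 0.3770.
C₀ = D/Vd = 2281/113 ≈ 20.186 μg/mL.
Before the 5th dose, 4 doses have been given. Superposition: Cmin = C₀·(f + f² + … + f^4).
≈ 20.186 × (0.3770 + 0.1421 + 0.0536 + 0.0202) ≈ 20.186 × 0.5929 ≈ 11.968 μg/mL.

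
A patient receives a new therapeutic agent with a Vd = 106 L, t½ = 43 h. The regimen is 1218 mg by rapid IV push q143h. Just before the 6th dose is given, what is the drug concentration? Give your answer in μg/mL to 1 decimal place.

f = (1/2)^(τ/t½) = (1/2)^(143/43) ≈ 0.0997.
C₀ = D/Vd = 1218/106 ≈ 11.491 μg/mL.
Before the 6th dose, 5 doses have been given. Superposition: Cmin = C₀·(f + f² + … + f^5).
≈ 11.491 × (0.0997 + 0.0099 + 0.0010 + 0.0001 + 0.0000) ≈ 11.491 × 0.1107 ≈ 1.272 μg/mL.

1.3 μg/mL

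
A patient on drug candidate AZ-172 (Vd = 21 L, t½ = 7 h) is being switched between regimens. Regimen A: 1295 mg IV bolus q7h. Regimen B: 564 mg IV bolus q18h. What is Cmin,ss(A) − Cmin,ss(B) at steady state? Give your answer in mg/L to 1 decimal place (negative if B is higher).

Regimen A: f = (1/2)^(7/7) ≈ 0.5000; Cmin,ss = (1295/21)·f/(1−f) ≈ 61.667 mg/L.
Regimen B: f = (1/2)^(18/7) ≈ 0.1682; Cmin,ss = (564/21)·f/(1−f) ≈ 5.431 mg/L.
Difference ≈ 61.667 − 5.431 ≈ 56.236 mg/L.

56.2 mg/L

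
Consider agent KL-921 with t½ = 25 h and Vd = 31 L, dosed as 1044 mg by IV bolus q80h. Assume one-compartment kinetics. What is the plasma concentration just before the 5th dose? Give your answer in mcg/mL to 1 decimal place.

f = (1/2)^(τ/t½) = (1/2)^(80/25) ≈ 0.1088.
C₀ = D/Vd = 1044/31 ≈ 33.677 mcg/mL.
Before the 5th dose, 4 doses have been given. Superposition: Cmin = C₀·(f + f² + … + f^4).
≈ 33.677 × (0.1088 + 0.0118 + 0.0013 + 0.0001) ≈ 33.677 × 0.1220 ≈ 4.109 mcg/mL.

4.1 mcg/mL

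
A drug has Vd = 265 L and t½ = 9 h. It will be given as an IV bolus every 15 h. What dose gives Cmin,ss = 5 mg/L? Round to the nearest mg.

τ/t½ = 15/9 ≈ 1.6667, so f = (1/2)^(15/9) ≈ 0.314980.
Cmin,ss = (D/Vd)·f/(1−f), so D = Cmin,ss·Vd·(1−f)/f.
D = 5 × 265 × (1−f)/f ≈ 5 × 265 × 2.17480 ≈ 2881.61 mg.

2882 mg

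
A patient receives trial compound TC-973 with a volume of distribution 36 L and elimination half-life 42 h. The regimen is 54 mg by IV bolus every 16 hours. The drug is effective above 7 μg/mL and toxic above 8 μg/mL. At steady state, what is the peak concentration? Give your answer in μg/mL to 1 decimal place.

k = ln2/t½ = ln2/42 ≈ 0.016504 h⁻¹; fraction remaining f = e^(−kτ) = e^(−0.016504×16) ≈ 0.7679.
Accumulation ratio R = 1/(1 − f) ≈ 1/0.2321 ≈ 4.3085.
Each bolus raises the concentration by D/Vd = 54/36 ≈ 1.500 μg/mL.
Steady-state peak Cmax,ss = C₀·R ≈ 1.500 × 4.3085 ≈ 6.463 μg/mL.
Peak 6.5 μg/mL vs MTC 8 μg/mL: below toxic threshold.

6.5 μg/mL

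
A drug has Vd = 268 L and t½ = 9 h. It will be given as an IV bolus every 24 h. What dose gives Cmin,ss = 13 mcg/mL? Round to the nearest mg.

18638 mg

τ/t½ = 24/9 ≈ 2.6667, so f = (1/2)^(24/9) ≈ 0.157490.
Cmin,ss = (D/Vd)·f/(1−f), so D = Cmin,ss·Vd·(1−f)/f.
D = 13 × 268 × (1−f)/f ≈ 13 × 268 × 5.34961 ≈ 18638.04 mg.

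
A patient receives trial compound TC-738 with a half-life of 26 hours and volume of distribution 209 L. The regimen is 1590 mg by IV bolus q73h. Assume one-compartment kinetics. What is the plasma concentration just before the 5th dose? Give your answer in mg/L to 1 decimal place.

1.3 mg/L

f = (1/2)^(τ/t½) = (1/2)^(73/26) ≈ 0.1428.
C₀ = D/Vd = 1590/209 ≈ 7.608 mg/L.
Before the 5th dose, 4 doses have been given. Superposition: Cmin = C₀·(f + f² + … + f^4).
≈ 7.608 × (0.1428 + 0.0204 + 0.0029 + 0.0004) ≈ 7.608 × 0.1665 ≈ 1.267 mg/L.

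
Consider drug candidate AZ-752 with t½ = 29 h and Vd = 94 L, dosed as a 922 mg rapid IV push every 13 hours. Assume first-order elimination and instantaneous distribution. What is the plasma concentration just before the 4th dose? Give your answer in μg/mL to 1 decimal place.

16.3 μg/mL

f = (1/2)^(τ/t½) = (1/2)^(13/29) ≈ 0.7329.
C₀ = D/Vd = 922/94 ≈ 9.809 μg/mL.
Before the 4th dose, 3 doses have been given. Superposition: Cmin = C₀·(f + f² + … + f^3).
≈ 9.809 × (0.7329 + 0.5371 + 0.3937) ≈ 9.809 × 1.6637 ≈ 16.319 μg/mL.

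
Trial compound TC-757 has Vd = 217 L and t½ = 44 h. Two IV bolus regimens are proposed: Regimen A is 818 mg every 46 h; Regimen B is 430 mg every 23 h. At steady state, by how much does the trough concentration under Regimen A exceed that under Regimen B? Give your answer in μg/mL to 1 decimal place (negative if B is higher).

-1.0 μg/mL

Regimen A: f = (1/2)^(46/44) ≈ 0.4845; Cmin,ss = (818/217)·f/(1−f) ≈ 3.543 μg/mL.
Regimen B: f = (1/2)^(23/44) ≈ 0.6961; Cmin,ss = (430/217)·f/(1−f) ≈ 4.539 μg/mL.
Difference ≈ 3.543 − 4.539 ≈ -0.996 μg/mL.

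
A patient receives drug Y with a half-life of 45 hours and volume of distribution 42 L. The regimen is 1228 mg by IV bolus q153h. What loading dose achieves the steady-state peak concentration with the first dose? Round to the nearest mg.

1357 mg

f = (1/2)^(153/45) ≈ 0.094732; accumulation ratio R = 1/(1−f) ≈ 1.10465.
Loading dose to hit Cmax,ss on first dose: D_load = D_maint·R ≈ 1228 × 1.10465 ≈ 1356.51 mg.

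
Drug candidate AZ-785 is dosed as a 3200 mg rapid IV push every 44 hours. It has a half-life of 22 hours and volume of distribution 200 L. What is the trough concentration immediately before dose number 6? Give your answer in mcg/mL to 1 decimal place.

f = (1/2)^(τ/t½) = (1/2)^(44/22) ≈ 0.2500.
C₀ = D/Vd = 3200/200 ≈ 16.000 mcg/mL.
Before the 6th dose, 5 doses have been given. Superposition: Cmin = C₀·(f + f² + … + f^5).
≈ 16.000 × (0.2500 + 0.0625 + 0.0156 + 0.0039 + 0.0010) ≈ 16.000 × 0.3330 ≈ 5.328 mcg/mL.

5.3 mcg/mL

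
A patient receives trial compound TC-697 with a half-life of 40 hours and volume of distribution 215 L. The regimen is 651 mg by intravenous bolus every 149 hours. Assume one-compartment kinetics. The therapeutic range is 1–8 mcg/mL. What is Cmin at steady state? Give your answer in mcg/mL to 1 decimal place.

0.2 mcg/mL

τ/t½ = 149/40 ≈ 3.725, so fraction remaining f = (1/2)^(149/40) ≈ 0.0756.
Each bolus raises the concentration by D/Vd = 651/215 ≈ 3.028 mcg/mL.
Steady-state trough Cmin,ss = C₀·f/(1−f) ≈ 3.028 × 0.0756/0.9244 ≈ 0.248 mcg/mL.
Trough 0.2 mcg/mL vs MEC 1 mcg/mL: subtherapeutic.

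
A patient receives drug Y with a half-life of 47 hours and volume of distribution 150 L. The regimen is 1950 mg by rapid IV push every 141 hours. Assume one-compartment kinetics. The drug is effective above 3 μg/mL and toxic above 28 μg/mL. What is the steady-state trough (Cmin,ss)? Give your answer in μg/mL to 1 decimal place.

1.9 μg/mL

τ = 141 h = 3 half-lives, so f = (1/2)^3 = 0.125.
Accumulation ratio R = 1/(1 − f) = 1/0.875 = 8/7.
Single-dose peak C₀ = D/Vd = 1950/150 = 13 μg/mL.
Steady-state peak Cmax,ss = C₀·R = 13 × 8/7 ≈ 14.857 μg/mL.
Steady-state trough Cmin,ss = Cmax,ss·f ≈ 14.857 × 0.125 ≈ 1.857 μg/mL.
Trough 1.9 μg/mL vs MEC 3 μg/mL: subtherapeutic.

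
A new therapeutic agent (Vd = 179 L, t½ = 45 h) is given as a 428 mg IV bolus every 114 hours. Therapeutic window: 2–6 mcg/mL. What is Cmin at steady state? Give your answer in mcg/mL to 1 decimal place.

0.5 mcg/mL

τ/t½ = 114/45 ≈ 2.5333, so fraction remaining f = (1/2)^(114/45) ≈ 0.1727.
At steady state, accumulation factor R = 1/(1 − e^(−kτ)) ≈ 1.2088.
Each bolus raises the concentration by D/Vd = 428/179 ≈ 2.391 mcg/mL.
Cmax,ss = C₀/(1 − f) ≈ 2.391/0.8273 ≈ 2.890 mcg/mL.
Steady-state trough Cmin,ss = Cmax,ss·f ≈ 2.890 × 0.1727 ≈ 0.499 mcg/mL.
Trough 0.5 mcg/mL vs MEC 2 mcg/mL: subtherapeutic.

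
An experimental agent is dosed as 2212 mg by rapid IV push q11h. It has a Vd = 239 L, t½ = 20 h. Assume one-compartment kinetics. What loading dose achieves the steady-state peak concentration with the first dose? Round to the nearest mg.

6978 mg

f = (1/2)^(11/20) ≈ 0.683020; accumulation ratio R = 1/(1−f) ≈ 3.15477.
Loading dose to hit Cmax,ss on first dose: D_load = D_maint·R ≈ 2212 × 3.15477 ≈ 6978.35 mg.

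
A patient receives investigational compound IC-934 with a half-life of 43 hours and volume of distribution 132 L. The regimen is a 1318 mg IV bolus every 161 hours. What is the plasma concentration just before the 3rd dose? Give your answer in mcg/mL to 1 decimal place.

0.8 mcg/mL

f = (1/2)^(τ/t½) = (1/2)^(161/43) ≈ 0.0746.
C₀ = D/Vd = 1318/132 ≈ 9.985 mcg/mL.
Before the 3rd dose, 2 doses have been given. Superposition: Cmin = C₀·(f + f²).
≈ 9.985 × (0.0746 + 0.0056) ≈ 9.985 × 0.0802 ≈ 0.801 mcg/mL.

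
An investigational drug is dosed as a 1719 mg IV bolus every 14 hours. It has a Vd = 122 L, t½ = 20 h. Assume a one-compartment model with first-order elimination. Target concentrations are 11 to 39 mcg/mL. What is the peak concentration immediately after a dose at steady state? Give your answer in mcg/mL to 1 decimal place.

36.7 mcg/mL

k = ln2/t½ = ln2/20 ≈ 0.034657 h⁻¹; fraction remaining f = e^(−kτ) = e^(−0.034657×14) ≈ 0.6156.
At steady state, accumulation factor R = 1/(1 − e^(−kτ)) ≈ 2.6015.
Each bolus raises the concentration by D/Vd = 1719/122 ≈ 14.090 mcg/mL.
Steady-state peak Cmax,ss = C₀·R ≈ 14.090 × 2.6015 ≈ 36.655 mcg/mL.
Peak 36.7 mcg/mL vs MTC 39 mcg/mL: below toxic threshold.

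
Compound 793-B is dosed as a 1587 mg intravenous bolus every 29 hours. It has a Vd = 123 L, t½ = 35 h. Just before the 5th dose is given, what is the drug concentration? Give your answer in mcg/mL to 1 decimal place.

f = (1/2)^(τ/t½) = (1/2)^(29/35) ≈ 0.5631.
C₀ = D/Vd = 1587/123 ≈ 12.902 mcg/mL.
Before the 5th dose, 4 doses have been given. Superposition: Cmin = C₀·(f + f² + … + f^4).
≈ 12.902 × (0.5631 + 0.3171 + 0.1785 + 0.1005) ≈ 12.902 × 1.1592 ≈ 14.956 mcg/mL.

15.0 mcg/mL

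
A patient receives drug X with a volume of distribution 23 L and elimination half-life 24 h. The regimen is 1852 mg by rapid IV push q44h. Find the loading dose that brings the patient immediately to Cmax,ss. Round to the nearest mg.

2574 mg

f = (1/2)^(44/24) ≈ 0.280616; accumulation ratio R = 1/(1−f) ≈ 1.39008.
Loading dose to hit Cmax,ss on first dose: D_load = D_maint·R ≈ 1852 × 1.39008 ≈ 2574.43 mg.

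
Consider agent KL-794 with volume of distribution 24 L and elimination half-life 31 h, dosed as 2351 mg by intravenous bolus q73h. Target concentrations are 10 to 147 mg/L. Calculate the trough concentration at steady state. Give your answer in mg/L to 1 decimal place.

Over one 73-h interval, 73/31 ≈ 2.3548 half-lives elapse, leaving f ≈ 0.1955 of each dose.
Accumulation ratio R = 1/(1 − f) ≈ 1/0.8045 ≈ 1.2430.
Single-dose peak C₀ = D/Vd = 2351/24 ≈ 97.958 mg/L.
Steady-state peak Cmax,ss = C₀·R ≈ 97.958 × 1.2430 ≈ 121.762 mg/L.
Steady-state trough Cmin,ss = Cmax,ss·f ≈ 121.762 × 0.1955 ≈ 23.804 mg/L.
Trough 23.8 mg/L vs MEC 10 mg/L: adequate.

23.8 mg/L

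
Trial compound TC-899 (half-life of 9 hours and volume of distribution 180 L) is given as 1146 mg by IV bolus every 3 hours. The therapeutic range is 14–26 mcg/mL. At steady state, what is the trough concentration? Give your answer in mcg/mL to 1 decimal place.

k = ln2/t½ = ln2/9 ≈ 0.077016 h⁻¹; fraction remaining f = e^(−kτ) = e^(−0.077016×3) ≈ 0.7937.
At steady state, accumulation factor R = 1/(1 − e^(−kτ)) ≈ 4.8473.
Each bolus raises the concentration by D/Vd = 1146/180 ≈ 6.367 mcg/mL.
Cmax,ss = C₀/(1 − f) ≈ 6.367/0.2063 ≈ 30.863 mcg/mL.
One interval later, Cmin,ss = Cmax,ss·e^(−kτ) ≈ 30.863 × 0.7937 ≈ 24.496 mcg/mL.
Trough 24.5 mcg/mL vs MEC 14 mcg/mL: adequate.

24.5 mcg/mL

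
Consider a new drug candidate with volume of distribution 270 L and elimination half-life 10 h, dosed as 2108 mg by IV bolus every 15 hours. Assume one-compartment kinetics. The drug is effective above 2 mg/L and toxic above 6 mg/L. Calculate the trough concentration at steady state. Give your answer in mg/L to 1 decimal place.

k = ln2/t½ = ln2/10 ≈ 0.069315 h⁻¹; fraction remaining f = e^(−kτ) = e^(−0.069315×15) ≈ 0.3536.
Single-dose peak C₀ = D/Vd = 2108/270 ≈ 7.807 mg/L.
Steady-state trough Cmin,ss = C₀·f/(1−f) ≈ 7.807 × 0.3536/0.6464 ≈ 4.271 mg/L.
Trough 4.3 mg/L vs MEC 2 mg/L: adequate.

4.3 mg/L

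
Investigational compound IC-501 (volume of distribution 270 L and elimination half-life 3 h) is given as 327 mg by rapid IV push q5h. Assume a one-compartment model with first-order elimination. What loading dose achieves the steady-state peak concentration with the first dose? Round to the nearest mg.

477 mg

f = (1/2)^(5/3) ≈ 0.314980; accumulation ratio R = 1/(1−f) ≈ 1.45981.
Loading dose to hit Cmax,ss on first dose: D_load = D_maint·R ≈ 327 × 1.45981 ≈ 477.36 mg.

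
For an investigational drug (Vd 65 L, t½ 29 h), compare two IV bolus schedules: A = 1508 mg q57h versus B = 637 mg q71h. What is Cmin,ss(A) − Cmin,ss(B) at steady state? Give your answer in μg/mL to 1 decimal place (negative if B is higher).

Regimen A: f = (1/2)^(57/29) ≈ 0.2560; Cmin,ss = (1508/65)·f/(1−f) ≈ 7.983 μg/mL.
Regimen B: f = (1/2)^(71/29) ≈ 0.1832; Cmin,ss = (637/65)·f/(1−f) ≈ 2.198 μg/mL.
Difference ≈ 7.983 − 2.198 ≈ 5.785 μg/mL.

5.8 μg/mL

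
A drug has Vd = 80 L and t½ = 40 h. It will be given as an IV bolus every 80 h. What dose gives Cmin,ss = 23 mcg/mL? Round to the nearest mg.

5520 mg

τ/t½ = 80/40 ≈ 2, so f = (1/2)^(80/40) ≈ 0.250000.
Cmin,ss = (D/Vd)·f/(1−f), so D = Cmin,ss·Vd·(1−f)/f.
D = 23 × 80 × (1−f)/f ≈ 23 × 80 × 3.00000 ≈ 5520.00 mg.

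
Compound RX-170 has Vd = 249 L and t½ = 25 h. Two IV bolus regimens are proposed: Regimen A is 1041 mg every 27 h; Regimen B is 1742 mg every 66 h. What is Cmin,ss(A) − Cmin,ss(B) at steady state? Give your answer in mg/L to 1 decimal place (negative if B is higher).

Regimen A: f = (1/2)^(27/25) ≈ 0.4730; Cmin,ss = (1041/249)·f/(1−f) ≈ 3.752 mg/L.
Regimen B: f = (1/2)^(66/25) ≈ 0.1604; Cmin,ss = (1742/249)·f/(1−f) ≈ 1.337 mg/L.
Difference ≈ 3.752 − 1.337 ≈ 2.415 mg/L.

2.4 mg/L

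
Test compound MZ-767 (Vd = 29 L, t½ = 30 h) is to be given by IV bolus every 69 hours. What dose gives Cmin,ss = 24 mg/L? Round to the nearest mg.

τ/t½ = 69/30 ≈ 2.3, so f = (1/2)^(69/30) ≈ 0.203063.
Cmin,ss = (D/Vd)·f/(1−f), so D = Cmin,ss·Vd·(1−f)/f.
D = 24 × 29 × (1−f)/f ≈ 24 × 29 × 3.92458 ≈ 2731.51 mg.

2732 mg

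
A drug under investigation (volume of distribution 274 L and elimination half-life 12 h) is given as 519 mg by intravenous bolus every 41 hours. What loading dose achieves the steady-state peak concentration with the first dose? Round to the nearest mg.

573 mg

f = (1/2)^(41/12) ≈ 0.093644; accumulation ratio R = 1/(1−f) ≈ 1.10332.
Loading dose to hit Cmax,ss on first dose: D_load = D_maint·R ≈ 519 × 1.10332 ≈ 572.62 mg.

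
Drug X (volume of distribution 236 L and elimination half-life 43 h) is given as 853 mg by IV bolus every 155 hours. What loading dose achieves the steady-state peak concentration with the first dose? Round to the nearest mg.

f = (1/2)^(155/43) ≈ 0.082204; accumulation ratio R = 1/(1−f) ≈ 1.08957.
Loading dose to hit Cmax,ss on first dose: D_load = D_maint·R ≈ 853 × 1.08957 ≈ 929.40 mg.

929 mg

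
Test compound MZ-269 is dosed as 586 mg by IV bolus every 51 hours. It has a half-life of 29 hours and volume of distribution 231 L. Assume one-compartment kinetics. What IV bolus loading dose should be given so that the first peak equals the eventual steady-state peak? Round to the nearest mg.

f = (1/2)^(51/29) ≈ 0.295531; accumulation ratio R = 1/(1−f) ≈ 1.41951.
Loading dose to hit Cmax,ss on first dose: D_load = D_maint·R ≈ 586 × 1.41951 ≈ 831.83 mg.

832 mg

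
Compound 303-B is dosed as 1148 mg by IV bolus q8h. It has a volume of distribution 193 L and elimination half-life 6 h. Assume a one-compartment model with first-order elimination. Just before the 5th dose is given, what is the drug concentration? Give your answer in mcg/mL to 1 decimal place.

3.8 mcg/mL

f = (1/2)^(τ/t½) = (1/2)^(8/6) ≈ 0.3969.
C₀ = D/Vd = 1148/193 ≈ 5.948 mcg/mL.
Before the 5th dose, 4 doses have been given. Superposition: Cmin = C₀·(f + f² + … + f^4).
≈ 5.948 × (0.3969 + 0.1575 + 0.0625 + 0.0248) ≈ 5.948 × 0.6417 ≈ 3.817 mcg/mL.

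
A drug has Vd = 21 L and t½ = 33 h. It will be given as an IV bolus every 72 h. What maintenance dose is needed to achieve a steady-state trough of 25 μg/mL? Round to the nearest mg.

1857 mg

τ/t½ = 72/33 ≈ 2.1818, so f = (1/2)^(72/33) ≈ 0.220398.
Cmin,ss = (D/Vd)·f/(1−f), so D = Cmin,ss·Vd·(1−f)/f.
D = 25 × 21 × (1−f)/f ≈ 25 × 21 × 3.53725 ≈ 1857.06 mg.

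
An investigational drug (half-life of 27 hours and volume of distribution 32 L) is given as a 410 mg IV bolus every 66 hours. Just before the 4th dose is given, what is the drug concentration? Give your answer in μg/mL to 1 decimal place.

f = (1/2)^(τ/t½) = (1/2)^(66/27) ≈ 0.1837.
C₀ = D/Vd = 410/32 ≈ 12.812 μg/mL.
Before the 4th dose, 3 doses have been given. Superposition: Cmin = C₀·(f + f² + … + f^3).
≈ 12.812 × (0.1837 + 0.0337 + 0.0062) ≈ 12.812 × 0.2236 ≈ 2.865 μg/mL.

2.9 μg/mL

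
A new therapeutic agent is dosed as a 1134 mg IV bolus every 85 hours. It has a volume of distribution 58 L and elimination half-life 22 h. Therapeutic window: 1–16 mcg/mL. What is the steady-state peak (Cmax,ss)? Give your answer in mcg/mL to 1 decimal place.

k = ln2/t½ = ln2/22 ≈ 0.031507 h⁻¹; fraction remaining f = e^(−kτ) = e^(−0.031507×85) ≈ 0.0687.
Accumulation ratio R = 1/(1 − f) ≈ 1/0.9313 ≈ 1.0738.
Each bolus raises the concentration by D/Vd = 1134/58 ≈ 19.552 mcg/mL.
Steady-state peak Cmax,ss = C₀·R ≈ 19.552 × 1.0738 ≈ 20.995 mcg/mL.
Peak 21.0 mcg/mL vs MTC 16 mcg/mL: exceeds toxic threshold.

21.0 mcg/mL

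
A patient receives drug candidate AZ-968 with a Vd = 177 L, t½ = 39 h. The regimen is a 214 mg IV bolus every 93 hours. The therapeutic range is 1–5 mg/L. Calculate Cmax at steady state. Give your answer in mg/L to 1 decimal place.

1.5 mg/L

Over one 93-h interval, 93/39 ≈ 2.3846 half-lives elapse, leaving f ≈ 0.1915 of each dose.
Accumulation ratio R = 1/(1 − f) ≈ 1/0.8085 ≈ 1.2369.
Single-dose peak C₀ = D/Vd = 214/177 ≈ 1.209 mg/L.
Steady-state peak Cmax,ss = C₀·R ≈ 1.209 × 1.2369 ≈ 1.495 mg/L.
Peak 1.5 mg/L vs MTC 5 mg/L: below toxic threshold.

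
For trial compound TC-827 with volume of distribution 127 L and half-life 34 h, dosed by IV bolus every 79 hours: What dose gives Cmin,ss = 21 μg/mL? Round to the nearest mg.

τ/t½ = 79/34 ≈ 2.3235, so f = (1/2)^(79/34) ≈ 0.199778.
Cmin,ss = (D/Vd)·f/(1−f), so D = Cmin,ss·Vd·(1−f)/f.
D = 21 × 127 × (1−f)/f ≈ 21 × 127 × 4.00556 ≈ 10682.83 mg.

10683 mg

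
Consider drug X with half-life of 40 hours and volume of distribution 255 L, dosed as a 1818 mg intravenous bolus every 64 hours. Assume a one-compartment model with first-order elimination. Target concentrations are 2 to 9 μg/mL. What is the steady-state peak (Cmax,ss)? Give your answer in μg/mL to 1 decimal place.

10.6 μg/mL

τ/t½ = 64/40 ≈ 1.6, so fraction remaining f = (1/2)^(64/40) ≈ 0.3299.
At steady state, accumulation factor R = 1/(1 − e^(−kτ)) ≈ 1.4923.
Each bolus raises the concentration by D/Vd = 1818/255 ≈ 7.129 μg/mL.
Steady-state peak Cmax,ss = C₀·R ≈ 7.129 × 1.4923 ≈ 10.639 μg/mL.
Peak 10.6 μg/mL vs MTC 9 μg/mL: exceeds toxic threshold.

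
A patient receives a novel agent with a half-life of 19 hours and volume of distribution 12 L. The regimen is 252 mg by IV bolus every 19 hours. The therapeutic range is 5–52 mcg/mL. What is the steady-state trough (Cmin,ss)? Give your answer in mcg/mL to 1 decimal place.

21.0 mcg/mL

τ = 19 h = 1 half-life, so f = (1/2)^1 = 0.5.
At steady state, R = 1/(1 − 0.5) = 2/1.
Single-dose peak C₀ = D/Vd = 252/12 = 21 mcg/mL.
Steady-state peak Cmax,ss = C₀·R = 21 × 2/1 ≈ 42.000 mcg/mL.
Steady-state trough Cmin,ss = Cmax,ss·f ≈ 42.000 × 0.5 ≈ 21.000 mcg/mL.
Trough 21.0 mcg/mL vs MEC 5 mcg/mL: adequate.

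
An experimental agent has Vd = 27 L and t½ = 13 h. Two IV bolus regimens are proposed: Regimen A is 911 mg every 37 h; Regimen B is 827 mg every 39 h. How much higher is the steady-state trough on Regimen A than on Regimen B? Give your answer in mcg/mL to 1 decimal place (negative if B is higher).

Regimen A: f = (1/2)^(37/13) ≈ 0.1391; Cmin,ss = (911/27)·f/(1−f) ≈ 5.452 mcg/mL.
Regimen B: f = (1/2)^(39/13) ≈ 0.1250; Cmin,ss = (827/27)·f/(1−f) ≈ 4.376 mcg/mL.
Difference ≈ 5.452 − 4.376 ≈ 1.076 mcg/mL.

1.1 mcg/mL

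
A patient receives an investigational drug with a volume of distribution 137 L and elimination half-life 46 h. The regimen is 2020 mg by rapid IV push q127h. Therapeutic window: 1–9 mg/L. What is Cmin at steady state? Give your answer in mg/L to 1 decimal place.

Over one 127-h interval, 127/46 ≈ 2.7609 half-lives elapse, leaving f ≈ 0.1475 of each dose.
At steady state, accumulation factor R = 1/(1 − e^(−kτ)) ≈ 1.1730.
Single-dose peak C₀ = D/Vd = 2020/137 ≈ 14.745 mg/L.
Steady-state peak Cmax,ss = C₀·R ≈ 14.745 × 1.1730 ≈ 17.296 mg/L.
One interval later, Cmin,ss = Cmax,ss·e^(−kτ) ≈ 17.296 × 0.1475 ≈ 2.551 mg/L.
Trough 2.6 mg/L vs MEC 1 mg/L: adequate.

2.6 mg/L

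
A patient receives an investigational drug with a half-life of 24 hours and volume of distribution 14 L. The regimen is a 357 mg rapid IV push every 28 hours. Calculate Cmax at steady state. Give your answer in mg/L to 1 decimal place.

Over one 28-h interval, 28/24 ≈ 1.1667 half-lives elapse, leaving f ≈ 0.4454 of each dose.
At steady state, accumulation factor R = 1/(1 − e^(−kτ)) ≈ 1.8031.
Single-dose peak C₀ = D/Vd = 357/14 ≈ 25.500 mg/L.
Steady-state peak Cmax,ss = C₀·R ≈ 25.500 × 1.8031 ≈ 45.979 mg/L.

46.0 mg/L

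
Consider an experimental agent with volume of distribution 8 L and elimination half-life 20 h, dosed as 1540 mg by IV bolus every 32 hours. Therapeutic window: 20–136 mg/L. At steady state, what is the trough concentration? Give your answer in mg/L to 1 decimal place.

94.8 mg/L

τ/t½ = 32/20 ≈ 1.6, so fraction remaining f = (1/2)^(32/20) ≈ 0.3299.
At steady state, accumulation factor R = 1/(1 − e^(−kτ)) ≈ 1.4923.
Each bolus raises the concentration by D/Vd = 1540/8 ≈ 192.500 mg/L.
Cmax,ss = C₀/(1 − f) ≈ 192.500/0.6701 ≈ 287.271 mg/L.
Steady-state trough Cmin,ss = Cmax,ss·f ≈ 287.271 × 0.3299 ≈ 94.771 mg/L.
Trough 94.8 mg/L vs MEC 20 mg/L: adequate.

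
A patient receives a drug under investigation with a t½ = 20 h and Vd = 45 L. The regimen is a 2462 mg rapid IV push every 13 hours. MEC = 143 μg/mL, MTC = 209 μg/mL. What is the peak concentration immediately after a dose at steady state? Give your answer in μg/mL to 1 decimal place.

k = ln2/t½ = ln2/20 ≈ 0.034657 h⁻¹; fraction remaining f = e^(−kτ) = e^(−0.034657×13) ≈ 0.6373.
Accumulation ratio R = 1/(1 − f) ≈ 1/0.3627 ≈ 2.7571.
Each bolus raises the concentration by D/Vd = 2462/45 ≈ 54.711 μg/mL.
Cmax,ss = C₀/(1 − f) ≈ 54.711/0.3627 ≈ 150.844 μg/mL.
Peak 150.8 μg/mL vs MTC 209 μg/mL: below toxic threshold.

150.8 μg/mL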